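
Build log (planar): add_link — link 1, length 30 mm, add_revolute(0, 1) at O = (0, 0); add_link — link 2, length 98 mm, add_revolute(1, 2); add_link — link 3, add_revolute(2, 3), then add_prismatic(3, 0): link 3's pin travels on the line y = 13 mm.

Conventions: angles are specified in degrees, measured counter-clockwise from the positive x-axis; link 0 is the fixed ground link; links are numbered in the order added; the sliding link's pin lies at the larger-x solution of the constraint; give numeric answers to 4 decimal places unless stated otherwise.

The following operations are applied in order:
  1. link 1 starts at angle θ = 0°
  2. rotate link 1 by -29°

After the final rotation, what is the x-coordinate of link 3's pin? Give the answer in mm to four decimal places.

geometry: r = 30 mm, L = 98 mm, e = 13 mm; θ starts at 0°
rotate link 1 by -29°: θ ← 0° -29° = -29°
crank pin P = (r cos θ, r sin θ) = (26.238591, -14.544289)
h = r sin θ − e = -14.544289 − 13 = -27.544289
x = r cos θ + √(L² − h²) = 26.238591 + 94.049520 = 120.288111

120.2881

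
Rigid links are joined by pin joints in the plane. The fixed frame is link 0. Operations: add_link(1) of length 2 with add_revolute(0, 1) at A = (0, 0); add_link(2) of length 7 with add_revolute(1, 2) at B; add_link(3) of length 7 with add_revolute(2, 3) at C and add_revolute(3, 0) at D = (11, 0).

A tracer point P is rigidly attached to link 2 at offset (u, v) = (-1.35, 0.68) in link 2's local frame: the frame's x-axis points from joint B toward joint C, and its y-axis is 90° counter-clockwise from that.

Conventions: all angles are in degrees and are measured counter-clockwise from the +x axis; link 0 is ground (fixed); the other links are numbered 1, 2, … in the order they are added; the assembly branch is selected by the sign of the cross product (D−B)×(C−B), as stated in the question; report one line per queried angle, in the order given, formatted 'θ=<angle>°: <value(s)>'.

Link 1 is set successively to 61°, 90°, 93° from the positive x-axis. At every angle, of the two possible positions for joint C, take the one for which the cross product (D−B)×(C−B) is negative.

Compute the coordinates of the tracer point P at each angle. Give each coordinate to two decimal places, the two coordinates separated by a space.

A=(0,0), D=(11.00,0)
θ=61°: B = A + 2.00·(cos61°, sin61°) = (0.9696, 1.7492)
θ=61°: |BD| = 10.1818
θ=61°: circle(B,7.00) ∩ circle(D,7.00): a=5.0909, h=4.8045
θ=61°:   candidates: C₊=(6.8102,5.6077) cross=48.918; C₋=(5.1594,-3.8584) cross=-48.918
θ=61°:   branch - wants cross < 0 → take C=(5.1594,-3.8584) (cross=-48.918)
θ=61°: ex = (C−B)/|BC| = (0.5985,-0.8011); ey = (0.8011,0.5985)
θ=61°: P = B + -1.35·ex + 0.68·ey = (0.7063,3.2377)
θ=90°: B = A + 2.00·(cos90°, sin90°) = (0.0000, 2.0000)
θ=90°: |BD| = 11.1803
θ=90°: circle(B,7.00) ∩ circle(D,7.00): a=5.5902, h=4.2131
θ=90°:   candidates: C₊=(6.2537,5.1451) cross=47.104; C₋=(4.7463,-3.1451) cross=-47.104
θ=90°:   branch - wants cross < 0 → take C=(4.7463,-3.1451) (cross=-47.104)
θ=90°: ex = (C−B)/|BC| = (0.6780,-0.7350); ey = (0.7350,0.6780)
θ=90°: P = B + -1.35·ex + 0.68·ey = (-0.4156,3.4533)
θ=93°: B = A + 2.00·(cos93°, sin93°) = (-0.1047, 1.9973)
θ=93°: |BD| = 11.2829
θ=93°: circle(B,7.00) ∩ circle(D,7.00): a=5.6414, h=4.1442
θ=93°:   candidates: C₊=(6.1813,5.0774) cross=46.758; C₋=(4.7141,-3.0801) cross=-46.758
θ=93°:   branch - wants cross < 0 → take C=(4.7141,-3.0801) (cross=-46.758)
θ=93°: ex = (C−B)/|BC| = (0.6884,-0.7253); ey = (0.7253,0.6884)
θ=93°: P = B + -1.35·ex + 0.68·ey = (-0.5408,3.4446)

θ=61°: 0.71 3.24
θ=90°: -0.42 3.45
θ=93°: -0.54 3.44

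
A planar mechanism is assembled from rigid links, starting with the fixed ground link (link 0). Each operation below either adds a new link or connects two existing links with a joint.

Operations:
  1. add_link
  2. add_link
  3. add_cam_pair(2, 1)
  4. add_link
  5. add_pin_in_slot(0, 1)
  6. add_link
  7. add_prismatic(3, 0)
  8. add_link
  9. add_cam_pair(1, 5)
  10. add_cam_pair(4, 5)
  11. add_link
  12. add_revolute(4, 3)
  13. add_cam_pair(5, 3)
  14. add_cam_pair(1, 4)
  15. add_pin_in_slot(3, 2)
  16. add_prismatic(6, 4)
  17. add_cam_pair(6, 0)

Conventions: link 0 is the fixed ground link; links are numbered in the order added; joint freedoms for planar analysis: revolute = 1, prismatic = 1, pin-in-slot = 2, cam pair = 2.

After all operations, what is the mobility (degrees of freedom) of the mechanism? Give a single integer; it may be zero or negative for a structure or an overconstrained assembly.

ground; <1,0,0>
#1 <2,0,0>
#2 <3,0,0>
C:2↔1 J2 <3,0,1>
#3 <4,0,1>
PS:0↔1 J2 <4,0,2>
#4 <5,0,2>
P:3↔0 J1 <5,1,2>
#5 <6,1,2>
C:1↔5 J2 <6,1,3>
C:4↔5 J2 <6,1,4>
#6 <7,1,4>
R:4↔3 J1 <7,2,4>
C:5↔3 J2 <7,2,5>
C:1↔4 J2 <7,2,6>
PS:3↔2 J2 <7,2,7>
P:6↔4 J1 <7,3,7>
C:6↔0 J2 <7,3,8>
3×6 − 2×3 − 1×8 = 4

M = 4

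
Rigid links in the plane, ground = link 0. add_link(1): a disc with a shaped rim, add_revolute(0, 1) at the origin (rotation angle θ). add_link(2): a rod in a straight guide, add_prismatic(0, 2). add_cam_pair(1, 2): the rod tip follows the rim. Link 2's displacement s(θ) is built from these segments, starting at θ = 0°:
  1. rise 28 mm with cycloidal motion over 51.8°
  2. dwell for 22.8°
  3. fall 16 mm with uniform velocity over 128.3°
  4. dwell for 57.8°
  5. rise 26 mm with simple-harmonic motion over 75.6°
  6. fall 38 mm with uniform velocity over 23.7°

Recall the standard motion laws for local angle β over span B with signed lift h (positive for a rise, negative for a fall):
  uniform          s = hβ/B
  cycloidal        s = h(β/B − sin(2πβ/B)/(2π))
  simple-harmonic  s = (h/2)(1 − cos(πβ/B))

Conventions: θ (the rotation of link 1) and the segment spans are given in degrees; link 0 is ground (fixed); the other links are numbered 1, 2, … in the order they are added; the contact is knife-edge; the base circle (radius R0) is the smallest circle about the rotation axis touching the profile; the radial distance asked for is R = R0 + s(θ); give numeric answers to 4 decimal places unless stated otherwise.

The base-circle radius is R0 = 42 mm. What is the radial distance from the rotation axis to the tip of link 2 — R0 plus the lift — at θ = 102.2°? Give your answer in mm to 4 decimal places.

segment 1 (0° to 51.8°, cycloidal, h = 28) is passed completely: s = 0.0000 + (28) = 28.0000
segment 2 (51.8° to 74.6°, dwell): s unchanged at 28.0000
θ = 102.2° falls in segment 3 (74.6° to 202.9°, uniform, h = -16): β = 102.2 − 74.6 = 27.6°, B = 128.3°; Δs = -16·27.6/128.3 = -3.4419; s = 28.0000 − 3.4419 = 24.5581
R = R0 + s = 42 + 24.5581 = 66.5581

66.5581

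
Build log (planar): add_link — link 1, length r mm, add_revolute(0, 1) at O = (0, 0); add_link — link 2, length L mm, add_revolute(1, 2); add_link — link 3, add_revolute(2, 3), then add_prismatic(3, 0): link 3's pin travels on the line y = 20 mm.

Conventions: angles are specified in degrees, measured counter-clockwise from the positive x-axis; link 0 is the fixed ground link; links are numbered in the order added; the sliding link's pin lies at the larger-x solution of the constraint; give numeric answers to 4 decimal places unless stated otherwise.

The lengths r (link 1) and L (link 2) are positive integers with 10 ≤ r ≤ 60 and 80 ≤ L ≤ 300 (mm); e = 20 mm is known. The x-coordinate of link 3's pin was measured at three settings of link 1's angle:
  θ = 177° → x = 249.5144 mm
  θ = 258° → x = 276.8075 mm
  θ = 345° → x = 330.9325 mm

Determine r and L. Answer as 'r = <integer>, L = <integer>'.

constraint per measurement: (x − r cos θ)² + (r sin θ − e)² = L²
subtracting the θ₁ and θ₂ equations cancels the r² and L² terms:
r = (x₁² − x₂²) / (2[(x₁cos θ₁ + e sin θ₁) − (x₂cos θ₂ + e sin θ₂)]) = 42.0000 → r = 42
L² = (x₁ − r cos θ₁)² + (r sin θ₁ − e)² = 85263.9971 → L = 292.0000 → L = 292
check at θ₃=345°: x = 330.9325 (printed 330.9325) ✓

r = 42, L = 292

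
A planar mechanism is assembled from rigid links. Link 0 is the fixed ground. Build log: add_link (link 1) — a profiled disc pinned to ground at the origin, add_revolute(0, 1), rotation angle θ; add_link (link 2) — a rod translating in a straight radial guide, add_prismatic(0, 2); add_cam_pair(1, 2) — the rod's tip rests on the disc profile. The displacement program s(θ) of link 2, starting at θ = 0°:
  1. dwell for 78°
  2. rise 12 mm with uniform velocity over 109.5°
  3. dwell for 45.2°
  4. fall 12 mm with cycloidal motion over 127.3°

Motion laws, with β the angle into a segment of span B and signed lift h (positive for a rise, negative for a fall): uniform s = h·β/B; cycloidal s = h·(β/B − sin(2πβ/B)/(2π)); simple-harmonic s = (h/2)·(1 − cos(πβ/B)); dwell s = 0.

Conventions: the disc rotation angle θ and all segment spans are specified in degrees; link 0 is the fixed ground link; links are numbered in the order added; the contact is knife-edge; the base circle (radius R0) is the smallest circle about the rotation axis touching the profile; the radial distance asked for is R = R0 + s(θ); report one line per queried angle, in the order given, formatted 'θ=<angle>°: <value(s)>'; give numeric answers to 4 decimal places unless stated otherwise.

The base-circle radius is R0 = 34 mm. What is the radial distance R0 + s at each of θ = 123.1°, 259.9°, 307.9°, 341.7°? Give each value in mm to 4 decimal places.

seg 1 [0°–78°] dwell: s stays 0.0000
seg 2 [78°–187.5°] uniform, h=12: θ=123.1° here. β=45.1, B=109.5. 12·45.1/109.5 = 4.9425 → s = 4.9425
seg 2 [78°–187.5°] uniform, h=12: full span → s += 12 → s = 12.0000
seg 3 [187.5°–232.7°] dwell: s stays 12.0000
seg 4 [232.7°–360°] cycloidal, h=-12: θ=259.9° here. β=27.2, B=127.3. -12·(0.2137 − sin(2π·0.2137)/(2π)) = -0.7037 → s = 11.2963
seg 4 [232.7°–360°] cycloidal, h=-12: θ=307.9° here. β=75.2, B=127.3. -12·(0.5907 − sin(2π·0.5907)/(2π)) = -8.1195 → s = 3.8805
seg 4 [232.7°–360°] cycloidal, h=-12: θ=341.7° here. β=109, B=127.3. -12·(0.8562 − sin(2π·0.8562)/(2π)) = -11.7748 → s = 0.2252
θ=123.1°: R = R0 + s = 34 + 4.9425 = 38.9425
θ=259.9°: R = R0 + s = 34 + 11.2963 = 45.2963
θ=307.9°: R = R0 + s = 34 + 3.8805 = 37.8805
θ=341.7°: R = R0 + s = 34 + 0.2252 = 34.2252

θ=123.1°: 38.9425
θ=259.9°: 45.2963
θ=307.9°: 37.8805
θ=341.7°: 34.2252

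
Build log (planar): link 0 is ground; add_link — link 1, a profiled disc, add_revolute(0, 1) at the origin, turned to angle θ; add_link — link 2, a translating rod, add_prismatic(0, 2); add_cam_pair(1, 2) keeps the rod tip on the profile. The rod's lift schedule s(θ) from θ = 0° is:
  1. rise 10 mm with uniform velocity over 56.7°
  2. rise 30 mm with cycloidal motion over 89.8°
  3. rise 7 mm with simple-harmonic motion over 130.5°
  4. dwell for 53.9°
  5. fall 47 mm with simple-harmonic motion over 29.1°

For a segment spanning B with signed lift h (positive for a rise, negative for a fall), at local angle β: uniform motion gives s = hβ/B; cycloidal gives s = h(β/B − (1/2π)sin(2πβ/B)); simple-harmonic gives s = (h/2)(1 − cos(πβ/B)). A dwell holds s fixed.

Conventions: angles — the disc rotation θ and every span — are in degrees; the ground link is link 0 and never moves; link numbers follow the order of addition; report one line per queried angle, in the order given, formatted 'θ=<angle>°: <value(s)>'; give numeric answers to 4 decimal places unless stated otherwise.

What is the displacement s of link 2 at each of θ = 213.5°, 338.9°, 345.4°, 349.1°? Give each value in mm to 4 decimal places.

seg 1 [0°–56.7°] uniform, h=10: full span → s += 10 → s = 10.0000
seg 2 [56.7°–146.5°] cycloidal, h=30: full span → s += 30 → s = 40.0000
seg 3 [146.5°–277°] simple-harmonic, h=7: θ=213.5° here. β=67, B=130.5. 7/2·(1 − cos(π·0.5134)) = 3.6474 → s = 43.6474
seg 3 [146.5°–277°] simple-harmonic, h=7: full span → s += 7 → s = 47.0000
seg 4 [277°–330.9°] dwell: s stays 47.0000
seg 5 [330.9°–360°] simple-harmonic, h=-47: θ=338.9° here. β=8, B=29.1. -47/2·(1 − cos(π·0.2749)) = -8.2331 → s = 38.7669
seg 5 [330.9°–360°] simple-harmonic, h=-47: θ=345.4° here. β=14.5, B=29.1. -47/2·(1 − cos(π·0.4983)) = -23.3731 → s = 23.6269
seg 5 [330.9°–360°] simple-harmonic, h=-47: θ=349.1° here. β=18.2, B=29.1. -47/2·(1 − cos(π·0.6254)) = -32.5224 → s = 14.4776

θ=213.5°: 43.6474
θ=338.9°: 38.7669
θ=345.4°: 23.6269
θ=349.1°: 14.4776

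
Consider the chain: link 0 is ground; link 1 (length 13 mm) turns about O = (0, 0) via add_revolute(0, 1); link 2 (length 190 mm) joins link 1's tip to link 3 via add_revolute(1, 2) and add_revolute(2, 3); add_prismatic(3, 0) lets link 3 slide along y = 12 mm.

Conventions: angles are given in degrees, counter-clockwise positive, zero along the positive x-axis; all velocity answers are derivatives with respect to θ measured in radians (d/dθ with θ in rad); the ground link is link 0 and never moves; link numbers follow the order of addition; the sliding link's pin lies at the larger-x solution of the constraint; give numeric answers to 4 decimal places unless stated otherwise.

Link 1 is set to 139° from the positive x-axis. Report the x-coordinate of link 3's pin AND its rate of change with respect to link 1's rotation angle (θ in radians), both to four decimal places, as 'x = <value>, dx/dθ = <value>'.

geometry: r = 13 mm, L = 190 mm, e = 12 mm
crank pin P = (r cos θ, r sin θ) = (-9.811225, 8.528767)
h = r sin θ − e = 8.528767 − 12 = -3.471233
x = r cos θ + √(L² − h²) = -9.811225 + 189.968288 = 180.157064
dx/dθ = −r sin θ − h·r cos θ/√(L² − h²) (θ in radians; h = -3.471233) = -8.708045

x = 180.1571, dx/dθ = -8.7080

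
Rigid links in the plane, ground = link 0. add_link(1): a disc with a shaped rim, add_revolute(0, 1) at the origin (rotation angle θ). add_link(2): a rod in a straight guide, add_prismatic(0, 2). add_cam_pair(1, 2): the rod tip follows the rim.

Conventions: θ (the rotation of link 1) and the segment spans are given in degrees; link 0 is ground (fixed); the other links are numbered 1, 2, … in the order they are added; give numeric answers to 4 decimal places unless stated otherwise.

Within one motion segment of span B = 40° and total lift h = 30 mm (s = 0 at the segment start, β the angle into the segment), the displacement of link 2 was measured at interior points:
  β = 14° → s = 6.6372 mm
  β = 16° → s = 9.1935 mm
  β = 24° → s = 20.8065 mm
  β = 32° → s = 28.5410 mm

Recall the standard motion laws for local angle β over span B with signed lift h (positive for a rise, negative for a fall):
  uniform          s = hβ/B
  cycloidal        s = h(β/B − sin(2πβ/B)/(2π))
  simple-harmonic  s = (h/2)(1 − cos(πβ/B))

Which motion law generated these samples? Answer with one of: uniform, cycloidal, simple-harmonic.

candidates at β/B = r: uniform s = h·r (linear in β); cycloidal s = h·(r − sin(2πr)/(2π)); simple-harmonic s = (h/2)(1 − cos(πr))
β=14°: printed 6.6372 | uniform 10.5000, cycloidal 6.6372, simple-harmonic 8.1901
β=16°: printed 9.1935 | uniform 12.0000, cycloidal 9.1935, simple-harmonic 10.3647
β=24°: printed 20.8065 | uniform 18.0000, cycloidal 20.8065, simple-harmonic 19.6353
β=32°: printed 28.5410 | uniform 24.0000, cycloidal 28.5410, simple-harmonic 27.1353
only one law matches every sample → cycloidal

cycloidal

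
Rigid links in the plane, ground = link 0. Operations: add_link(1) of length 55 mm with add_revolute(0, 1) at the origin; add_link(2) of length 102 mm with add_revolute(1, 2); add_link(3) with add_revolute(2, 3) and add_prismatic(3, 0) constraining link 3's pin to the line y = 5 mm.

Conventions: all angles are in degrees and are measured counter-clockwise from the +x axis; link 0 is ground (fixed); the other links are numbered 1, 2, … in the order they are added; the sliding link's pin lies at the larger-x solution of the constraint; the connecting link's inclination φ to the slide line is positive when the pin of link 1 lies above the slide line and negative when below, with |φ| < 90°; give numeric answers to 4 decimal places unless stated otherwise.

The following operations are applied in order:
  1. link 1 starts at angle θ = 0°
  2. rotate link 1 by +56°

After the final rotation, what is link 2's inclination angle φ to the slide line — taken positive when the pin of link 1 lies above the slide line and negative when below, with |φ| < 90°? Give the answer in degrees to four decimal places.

geometry: r = 55 mm, L = 102 mm, e = 5 mm; θ starts at 0°
rotate link 1 by +56°: θ ← 0° +56° = 56°
h = r sin θ − e = 45.597066 − 5 = 40.597066
sin φ = h / L = 40.597066 / 102 = 0.39801046
φ = arcsin(0.39801046) = 23.453861°

23.4539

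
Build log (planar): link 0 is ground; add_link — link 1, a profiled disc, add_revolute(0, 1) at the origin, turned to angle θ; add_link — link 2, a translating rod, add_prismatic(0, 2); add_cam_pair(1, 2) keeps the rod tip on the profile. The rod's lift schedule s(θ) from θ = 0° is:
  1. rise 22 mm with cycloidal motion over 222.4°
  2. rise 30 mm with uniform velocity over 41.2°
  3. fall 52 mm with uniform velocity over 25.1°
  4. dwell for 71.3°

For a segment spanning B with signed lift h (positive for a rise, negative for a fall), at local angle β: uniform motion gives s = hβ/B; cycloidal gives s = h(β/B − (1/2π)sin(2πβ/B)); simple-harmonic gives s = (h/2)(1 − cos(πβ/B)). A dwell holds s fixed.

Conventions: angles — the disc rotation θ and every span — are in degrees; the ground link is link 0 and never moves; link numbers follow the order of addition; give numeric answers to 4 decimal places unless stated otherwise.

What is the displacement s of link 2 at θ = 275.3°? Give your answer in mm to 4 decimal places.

seg 1 [0°–222.4°] cycloidal, h=22: full span → s += 22 → s = 22.0000
seg 2 [222.4°–263.6°] uniform, h=30: full span → s += 30 → s = 52.0000
seg 3 [263.6°–288.7°] uniform, h=-52: θ=275.3° here. β=11.7, B=25.1. -52·11.7/25.1 = -24.2390 → s = 27.7610

27.7610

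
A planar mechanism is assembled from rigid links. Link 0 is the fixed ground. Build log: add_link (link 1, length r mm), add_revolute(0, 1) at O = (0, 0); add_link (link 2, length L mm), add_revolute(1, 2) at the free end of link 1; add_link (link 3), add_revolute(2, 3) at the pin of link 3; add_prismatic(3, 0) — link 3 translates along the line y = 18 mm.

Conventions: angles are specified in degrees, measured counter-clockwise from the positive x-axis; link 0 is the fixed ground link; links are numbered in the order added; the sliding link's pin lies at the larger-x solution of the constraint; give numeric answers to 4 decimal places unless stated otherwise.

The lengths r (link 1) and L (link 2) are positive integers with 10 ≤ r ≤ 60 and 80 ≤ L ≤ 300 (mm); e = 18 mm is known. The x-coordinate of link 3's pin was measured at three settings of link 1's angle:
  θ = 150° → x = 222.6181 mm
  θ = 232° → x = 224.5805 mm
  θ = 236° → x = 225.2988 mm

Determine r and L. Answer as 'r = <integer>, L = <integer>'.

constraint per measurement: (x − r cos θ)² + (r sin θ − e)² = L²
subtracting the θ₁ and θ₂ equations cancels the r² and L² terms:
r = (x₁² − x₂²) / (2[(x₁cos θ₁ + e sin θ₁) − (x₂cos θ₂ + e sin θ₂)]) = 13.9996 → r = 14
L² = (x₁ − r cos θ₁)² + (r sin θ₁ − e)² = 55225.0205 → L = 235.0000 → L = 235
check at θ₃=236°: x = 225.2988 (printed 225.2988) ✓

r = 14, L = 235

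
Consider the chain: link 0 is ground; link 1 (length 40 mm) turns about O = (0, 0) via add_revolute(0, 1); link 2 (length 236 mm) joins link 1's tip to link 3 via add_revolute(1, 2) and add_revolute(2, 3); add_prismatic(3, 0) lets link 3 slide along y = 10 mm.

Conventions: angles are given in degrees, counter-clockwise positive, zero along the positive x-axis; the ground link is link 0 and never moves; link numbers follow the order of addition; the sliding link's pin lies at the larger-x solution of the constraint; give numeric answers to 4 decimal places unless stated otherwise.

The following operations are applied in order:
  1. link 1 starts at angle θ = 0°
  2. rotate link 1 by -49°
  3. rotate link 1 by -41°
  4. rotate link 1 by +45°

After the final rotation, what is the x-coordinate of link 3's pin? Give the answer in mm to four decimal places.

geometry: r = 40 mm, L = 236 mm, e = 10 mm; θ starts at 0°
rotate link 1 by -49°: θ ← 0° -49° = -49°
rotate link 1 by -41°: θ ← -49° -41° = -90°
rotate link 1 by +45°: θ ← -90° +45° = -45°
crank pin P = (r cos θ, r sin θ) = (28.284271, -28.284271)
h = r sin θ − e = -28.284271 − 10 = -38.284271
x = r cos θ + √(L² − h²) = 28.284271 + 232.874032 = 261.158303

261.1583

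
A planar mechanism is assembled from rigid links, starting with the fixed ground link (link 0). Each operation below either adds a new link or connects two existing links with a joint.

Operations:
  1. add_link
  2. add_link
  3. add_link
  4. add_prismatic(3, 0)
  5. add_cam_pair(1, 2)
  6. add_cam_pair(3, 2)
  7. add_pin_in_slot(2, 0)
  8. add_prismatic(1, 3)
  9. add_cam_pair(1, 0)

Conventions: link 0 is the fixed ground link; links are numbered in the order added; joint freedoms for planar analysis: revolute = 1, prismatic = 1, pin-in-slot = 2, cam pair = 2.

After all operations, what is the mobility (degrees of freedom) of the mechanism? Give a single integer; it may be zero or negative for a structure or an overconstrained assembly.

link 0 = ground. State L|J1|J2 = 1|0|0
+link1  2|0|0
+link2  3|0|0
+link3  4|0|0
P(3,0) f=1→J1  4|1|0
C(1,2) f=2→J2  4|1|1
C(3,2) f=2→J2  4|1|2
PS(2,0) f=2→J2  4|1|3
P(1,3) f=1→J1  4|2|3
C(1,0) f=2→J2  4|2|4
M = 3(4−1)−2·2−4 = 9−4−4 = 1

M = 1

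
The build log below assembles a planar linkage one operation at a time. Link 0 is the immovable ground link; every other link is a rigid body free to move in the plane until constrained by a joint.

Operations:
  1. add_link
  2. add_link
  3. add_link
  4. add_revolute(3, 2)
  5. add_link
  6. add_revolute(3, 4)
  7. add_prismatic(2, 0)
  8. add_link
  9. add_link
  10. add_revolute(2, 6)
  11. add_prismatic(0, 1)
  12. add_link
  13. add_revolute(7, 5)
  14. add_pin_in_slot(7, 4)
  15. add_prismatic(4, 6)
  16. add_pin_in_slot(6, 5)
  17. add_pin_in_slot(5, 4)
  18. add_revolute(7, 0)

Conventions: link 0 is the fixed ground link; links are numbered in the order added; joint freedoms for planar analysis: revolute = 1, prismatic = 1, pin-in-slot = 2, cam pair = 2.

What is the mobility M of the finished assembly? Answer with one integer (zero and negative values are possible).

link 0 = ground. State L|J1|J2 = 1|0|0
+link1  2|0|0
+link2  3|0|0
+link3  4|0|0
R(3,2) f=1→J1  4|1|0
+link4  5|1|0
R(3,4) f=1→J1  5|2|0
P(2,0) f=1→J1  5|3|0
+link5  6|3|0
+link6  7|3|0
R(2,6) f=1→J1  7|4|0
P(0,1) f=1→J1  7|5|0
+link7  8|5|0
R(7,5) f=1→J1  8|6|0
PS(7,4) f=2→J2  8|6|1
P(4,6) f=1→J1  8|7|1
PS(6,5) f=2→J2  8|7|2
PS(5,4) f=2→J2  8|7|3
R(7,0) f=1→J1  8|8|3
M = 3(8−1)−2·8−3 = 21−16−3 = 2

M = 2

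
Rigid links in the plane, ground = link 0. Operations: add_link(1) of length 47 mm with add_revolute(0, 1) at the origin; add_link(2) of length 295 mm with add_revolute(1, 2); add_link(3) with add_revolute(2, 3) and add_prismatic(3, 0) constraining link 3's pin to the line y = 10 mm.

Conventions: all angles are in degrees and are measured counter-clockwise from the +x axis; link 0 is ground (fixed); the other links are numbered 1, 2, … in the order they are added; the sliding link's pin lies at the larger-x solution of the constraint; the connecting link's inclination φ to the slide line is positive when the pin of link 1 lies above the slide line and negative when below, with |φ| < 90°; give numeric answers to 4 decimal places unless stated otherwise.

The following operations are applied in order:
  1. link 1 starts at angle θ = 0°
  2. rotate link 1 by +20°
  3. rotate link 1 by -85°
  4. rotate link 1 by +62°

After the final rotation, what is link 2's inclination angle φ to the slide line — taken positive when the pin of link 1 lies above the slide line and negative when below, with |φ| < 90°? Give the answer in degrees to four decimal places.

geometry: r = 47 mm, L = 295 mm, e = 10 mm; θ starts at 0°
rotate link 1 by +20°: θ ← 0° +20° = 20°
rotate link 1 by -85°: θ ← 20° -85° = -65°
rotate link 1 by +62°: θ ← -65° +62° = -3°
h = r sin θ − e = -2.459790 − 10 = -12.459790
sin φ = h / L = -12.459790 / 295 = -0.04223658
φ = arcsin(-0.04223658) = -2.420698°

-2.4207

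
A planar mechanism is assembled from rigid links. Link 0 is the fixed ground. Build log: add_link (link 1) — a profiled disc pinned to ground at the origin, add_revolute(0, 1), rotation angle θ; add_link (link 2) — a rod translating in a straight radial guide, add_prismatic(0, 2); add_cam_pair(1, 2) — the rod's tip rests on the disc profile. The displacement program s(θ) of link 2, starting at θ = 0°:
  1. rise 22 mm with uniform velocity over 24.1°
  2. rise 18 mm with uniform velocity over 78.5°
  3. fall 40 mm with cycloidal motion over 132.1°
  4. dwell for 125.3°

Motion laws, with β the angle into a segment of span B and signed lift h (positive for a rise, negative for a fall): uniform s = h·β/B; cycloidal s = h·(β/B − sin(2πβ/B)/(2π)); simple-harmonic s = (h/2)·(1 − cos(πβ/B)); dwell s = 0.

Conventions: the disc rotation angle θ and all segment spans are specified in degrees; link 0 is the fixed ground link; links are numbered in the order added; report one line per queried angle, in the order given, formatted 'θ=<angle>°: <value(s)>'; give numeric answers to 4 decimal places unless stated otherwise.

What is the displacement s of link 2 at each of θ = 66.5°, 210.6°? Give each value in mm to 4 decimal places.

seg 1 [0°–24.1°] uniform, h=22: full span → s += 22 → s = 22.0000
seg 2 [24.1°–102.6°] uniform, h=18: θ=66.5° here. β=42.4, B=78.5. 18·42.4/78.5 = 9.7223 → s = 31.7223
seg 2 [24.1°–102.6°] uniform, h=18: full span → s += 18 → s = 40.0000
seg 3 [102.6°–234.7°] cycloidal, h=-40: θ=210.6° here. β=108, B=132.1. -40·(0.8176 − sin(2π·0.8176)/(2π)) = -38.5036 → s = 1.4964

θ=66.5°: 31.7223
θ=210.6°: 1.4964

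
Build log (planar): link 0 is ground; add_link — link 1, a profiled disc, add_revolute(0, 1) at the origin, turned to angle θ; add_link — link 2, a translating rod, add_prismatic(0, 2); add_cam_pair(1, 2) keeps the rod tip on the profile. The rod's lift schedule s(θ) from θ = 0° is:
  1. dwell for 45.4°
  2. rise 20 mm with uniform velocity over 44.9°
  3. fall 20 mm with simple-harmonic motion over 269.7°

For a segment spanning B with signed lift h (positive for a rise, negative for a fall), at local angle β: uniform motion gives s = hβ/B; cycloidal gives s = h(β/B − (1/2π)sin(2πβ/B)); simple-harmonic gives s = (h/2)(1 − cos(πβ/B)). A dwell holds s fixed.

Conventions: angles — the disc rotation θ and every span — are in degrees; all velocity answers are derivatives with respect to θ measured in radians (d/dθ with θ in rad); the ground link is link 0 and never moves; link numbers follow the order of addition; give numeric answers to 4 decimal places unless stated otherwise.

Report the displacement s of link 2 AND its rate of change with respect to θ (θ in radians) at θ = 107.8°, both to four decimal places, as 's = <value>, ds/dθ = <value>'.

seg 1 [0°–45.4°] dwell: s stays 0.0000
seg 2 [45.4°–90.3°] uniform, h=20: full span → s += 20 → s = 20.0000
seg 3 [90.3°–360°] simple-harmonic, h=-20: θ=107.8° here. β=17.5, B=269.7. -20/2·(1 − cos(π·0.0649)) = -0.2071 → s = 19.7929
velocity in seg [90.3°–360°] (simple-harmonic), θ in radians: β = 17.5° = 0.3054 rad, B = 269.7° = 4.7072 rad; ds/dθ = (πh/(2B)) sin(πβ/B) = (π·(-20)/(2·4.7072)) sin(π·0.0649) = -1.351097 mm/rad

s = 19.7929, ds/dθ = -1.3511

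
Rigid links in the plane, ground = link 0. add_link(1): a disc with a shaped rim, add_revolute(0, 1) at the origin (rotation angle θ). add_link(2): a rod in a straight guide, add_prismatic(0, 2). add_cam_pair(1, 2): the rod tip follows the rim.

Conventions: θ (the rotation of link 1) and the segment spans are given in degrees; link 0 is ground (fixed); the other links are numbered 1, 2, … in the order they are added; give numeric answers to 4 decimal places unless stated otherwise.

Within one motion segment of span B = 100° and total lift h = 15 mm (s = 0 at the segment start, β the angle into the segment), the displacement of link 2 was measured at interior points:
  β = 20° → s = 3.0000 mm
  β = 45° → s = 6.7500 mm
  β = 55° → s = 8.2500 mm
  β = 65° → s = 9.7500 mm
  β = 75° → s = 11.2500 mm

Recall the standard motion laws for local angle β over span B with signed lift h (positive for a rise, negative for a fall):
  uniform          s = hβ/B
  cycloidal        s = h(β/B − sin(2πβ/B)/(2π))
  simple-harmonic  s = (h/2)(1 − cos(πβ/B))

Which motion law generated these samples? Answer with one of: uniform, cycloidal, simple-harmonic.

candidates at β/B = r: uniform s = h·r (linear in β); cycloidal s = h·(r − sin(2πr)/(2π)); simple-harmonic s = (h/2)(1 − cos(πr))
β=20°: printed 3.0000 | uniform 3.0000, cycloidal 0.7295, simple-harmonic 1.4324
β=45°: printed 6.7500 | uniform 6.7500, cycloidal 6.0123, simple-harmonic 6.3267
β=55°: printed 8.2500 | uniform 8.2500, cycloidal 8.9877, simple-harmonic 8.6733
β=65°: printed 9.7500 | uniform 9.7500, cycloidal 11.6814, simple-harmonic 10.9049
β=75°: printed 11.2500 | uniform 11.2500, cycloidal 13.6373, simple-harmonic 12.8033
only one law matches every sample → uniform

uniform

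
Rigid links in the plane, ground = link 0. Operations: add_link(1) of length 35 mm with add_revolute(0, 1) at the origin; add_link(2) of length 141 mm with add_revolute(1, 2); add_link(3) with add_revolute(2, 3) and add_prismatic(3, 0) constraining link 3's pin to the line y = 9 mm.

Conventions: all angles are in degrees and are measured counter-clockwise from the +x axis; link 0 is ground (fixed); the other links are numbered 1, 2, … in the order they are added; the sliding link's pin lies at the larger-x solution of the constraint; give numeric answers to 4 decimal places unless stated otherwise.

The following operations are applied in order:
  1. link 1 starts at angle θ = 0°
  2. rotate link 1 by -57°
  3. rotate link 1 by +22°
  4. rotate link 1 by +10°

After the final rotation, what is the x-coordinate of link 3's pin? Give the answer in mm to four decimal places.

geometry: r = 35 mm, L = 141 mm, e = 9 mm; θ starts at 0°
rotate link 1 by -57°: θ ← 0° -57° = -57°
rotate link 1 by +22°: θ ← -57° +22° = -35°
rotate link 1 by +10°: θ ← -35° +10° = -25°
crank pin P = (r cos θ, r sin θ) = (31.720773, -14.791639)
h = r sin θ − e = -14.791639 − 9 = -23.791639
x = r cos θ + √(L² − h²) = 31.720773 + 138.978264 = 170.699037

170.6990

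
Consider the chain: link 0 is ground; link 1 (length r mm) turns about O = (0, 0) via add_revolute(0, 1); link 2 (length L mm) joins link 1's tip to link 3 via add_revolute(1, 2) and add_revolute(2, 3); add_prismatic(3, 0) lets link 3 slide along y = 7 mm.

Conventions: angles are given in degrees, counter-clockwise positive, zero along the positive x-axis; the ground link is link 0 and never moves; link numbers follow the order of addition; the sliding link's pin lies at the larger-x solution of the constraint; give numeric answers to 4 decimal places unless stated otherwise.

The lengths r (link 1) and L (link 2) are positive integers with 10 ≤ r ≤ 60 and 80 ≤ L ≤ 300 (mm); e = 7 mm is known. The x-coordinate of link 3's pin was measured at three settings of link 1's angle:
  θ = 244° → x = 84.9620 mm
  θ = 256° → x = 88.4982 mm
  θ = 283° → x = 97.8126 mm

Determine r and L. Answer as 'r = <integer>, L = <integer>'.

constraint per measurement: (x − r cos θ)² + (r sin θ − e)² = L²
subtracting the θ₁ and θ₂ equations cancels the r² and L² terms:
r = (x₁² − x₂²) / (2[(x₁cos θ₁ + e sin θ₁) − (x₂cos θ₂ + e sin θ₂)]) = 20.0000 → r = 20
L² = (x₁ − r cos θ₁)² + (r sin θ₁ − e)² = 9408.9994 → L = 97.0000 → L = 97
check at θ₃=283°: x = 97.8126 (printed 97.8126) ✓

r = 20, L = 97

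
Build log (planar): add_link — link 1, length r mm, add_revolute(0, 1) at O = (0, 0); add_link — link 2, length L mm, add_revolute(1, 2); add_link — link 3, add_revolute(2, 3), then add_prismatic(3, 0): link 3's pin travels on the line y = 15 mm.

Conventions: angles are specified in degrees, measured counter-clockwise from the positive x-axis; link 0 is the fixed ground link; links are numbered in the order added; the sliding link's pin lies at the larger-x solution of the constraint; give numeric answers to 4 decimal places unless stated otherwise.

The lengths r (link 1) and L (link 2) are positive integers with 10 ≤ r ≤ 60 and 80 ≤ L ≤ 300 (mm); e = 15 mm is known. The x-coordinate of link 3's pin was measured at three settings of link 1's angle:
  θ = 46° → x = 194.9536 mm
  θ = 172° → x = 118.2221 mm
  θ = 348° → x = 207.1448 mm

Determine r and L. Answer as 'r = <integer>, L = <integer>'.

constraint per measurement: (x − r cos θ)² + (r sin θ − e)² = L²
subtracting the θ₁ and θ₂ equations cancels the r² and L² terms:
r = (x₁² − x₂²) / (2[(x₁cos θ₁ + e sin θ₁) − (x₂cos θ₂ + e sin θ₂)]) = 46.0000 → r = 46
L² = (x₁ − r cos θ₁)² + (r sin θ₁ − e)² = 26896.0114 → L = 164.0000 → L = 164
check at θ₃=348°: x = 207.1448 (printed 207.1448) ✓

r = 46, L = 164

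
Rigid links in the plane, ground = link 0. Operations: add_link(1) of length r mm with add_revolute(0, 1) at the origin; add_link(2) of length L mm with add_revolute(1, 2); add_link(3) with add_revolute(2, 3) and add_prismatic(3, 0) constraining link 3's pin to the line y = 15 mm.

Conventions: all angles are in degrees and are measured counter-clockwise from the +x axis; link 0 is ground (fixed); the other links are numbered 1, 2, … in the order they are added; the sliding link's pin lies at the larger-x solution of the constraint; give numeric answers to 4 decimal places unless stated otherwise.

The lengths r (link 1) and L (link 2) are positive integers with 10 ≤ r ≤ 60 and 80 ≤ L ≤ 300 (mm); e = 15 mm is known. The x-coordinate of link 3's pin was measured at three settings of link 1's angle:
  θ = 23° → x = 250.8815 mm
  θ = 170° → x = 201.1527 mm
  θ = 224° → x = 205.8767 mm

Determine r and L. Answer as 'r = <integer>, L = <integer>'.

constraint per measurement: (x − r cos θ)² + (r sin θ − e)² = L²
subtracting the θ₁ and θ₂ equations cancels the r² and L² terms:
r = (x₁² − x₂²) / (2[(x₁cos θ₁ + e sin θ₁) − (x₂cos θ₂ + e sin θ₂)]) = 26.0000 → r = 26
L² = (x₁ − r cos θ₁)² + (r sin θ₁ − e)² = 51528.9996 → L = 227.0000 → L = 227
check at θ₃=224°: x = 205.8767 (printed 205.8767) ✓

r = 26, L = 227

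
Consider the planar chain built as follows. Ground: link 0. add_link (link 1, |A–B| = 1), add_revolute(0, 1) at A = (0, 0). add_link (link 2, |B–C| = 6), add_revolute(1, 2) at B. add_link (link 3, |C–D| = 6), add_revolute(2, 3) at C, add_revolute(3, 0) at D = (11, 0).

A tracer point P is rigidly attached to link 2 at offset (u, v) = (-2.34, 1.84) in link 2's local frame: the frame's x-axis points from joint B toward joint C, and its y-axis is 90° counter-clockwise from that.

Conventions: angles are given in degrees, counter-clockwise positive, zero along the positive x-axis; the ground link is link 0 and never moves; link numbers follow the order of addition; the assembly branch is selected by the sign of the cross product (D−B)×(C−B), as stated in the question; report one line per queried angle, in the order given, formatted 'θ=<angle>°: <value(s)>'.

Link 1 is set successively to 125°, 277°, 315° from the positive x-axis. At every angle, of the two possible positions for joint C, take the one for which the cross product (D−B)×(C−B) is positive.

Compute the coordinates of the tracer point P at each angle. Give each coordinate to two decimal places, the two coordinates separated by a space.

A=(0,0), D=(11.00,0)
θ=125°: B = A + 1.00·(cos125°, sin125°) = (-0.5736, 0.8192)
θ=125°: |BD| = 11.6025
θ=125°: circle(B,6.00) ∩ circle(D,6.00): a=5.8013, h=1.5314
θ=125°:   candidates: C₊=(5.3213,1.9372) cross=17.769; C₋=(5.1051,-1.1180) cross=-17.769
θ=125°:   branch + wants cross > 0 → take C=(5.3213,1.9372) (cross=17.769)
θ=125°: ex = (C−B)/|BC| = (0.9825,0.1863); ey = (-0.1863,0.9825)
θ=125°: P = B + -2.34·ex + 1.84·ey = (-3.2155,2.1909)
θ=277°: B = A + 1.00·(cos277°, sin277°) = (0.1219, -0.9925)
θ=277°: |BD| = 10.9233
θ=277°: circle(B,6.00) ∩ circle(D,6.00): a=5.4617, h=2.4840
θ=277°:   candidates: C₊=(5.3352,1.9775) cross=27.134; C₋=(5.7866,-2.9700) cross=-27.134
θ=277°:   branch + wants cross > 0 → take C=(5.3352,1.9775) (cross=27.134)
θ=277°: ex = (C−B)/|BC| = (0.8689,0.4950); ey = (-0.4950,0.8689)
θ=277°: P = B + -2.34·ex + 1.84·ey = (-2.8221,-0.5521)
θ=315°: B = A + 1.00·(cos315°, sin315°) = (0.7071, -0.7071)
θ=315°: |BD| = 10.3172
θ=315°: circle(B,6.00) ∩ circle(D,6.00): a=5.1586, h=3.0642
θ=315°:   candidates: C₊=(5.6435,2.7034) cross=31.613; C₋=(6.0636,-3.4105) cross=-31.613
θ=315°:   branch + wants cross > 0 → take C=(5.6435,2.7034) (cross=31.613)
θ=315°: ex = (C−B)/|BC| = (0.8227,0.5684); ey = (-0.5684,0.8227)
θ=315°: P = B + -2.34·ex + 1.84·ey = (-2.2640,-0.5234)

θ=125°: -3.22 2.19
θ=277°: -2.82 -0.55
θ=315°: -2.26 -0.52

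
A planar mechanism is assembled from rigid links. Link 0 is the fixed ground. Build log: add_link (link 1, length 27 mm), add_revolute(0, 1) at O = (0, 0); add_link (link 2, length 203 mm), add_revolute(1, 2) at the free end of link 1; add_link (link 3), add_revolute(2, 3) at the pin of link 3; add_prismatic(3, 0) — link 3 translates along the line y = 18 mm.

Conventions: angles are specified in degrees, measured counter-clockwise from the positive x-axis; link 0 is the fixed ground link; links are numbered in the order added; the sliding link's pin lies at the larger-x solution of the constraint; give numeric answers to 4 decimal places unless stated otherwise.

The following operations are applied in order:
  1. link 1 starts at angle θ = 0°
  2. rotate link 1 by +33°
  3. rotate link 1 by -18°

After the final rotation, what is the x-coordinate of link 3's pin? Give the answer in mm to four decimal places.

geometry: r = 27 mm, L = 203 mm, e = 18 mm; θ starts at 0°
rotate link 1 by +33°: θ ← 0° +33° = 33°
rotate link 1 by -18°: θ ← 33° -18° = 15°
crank pin P = (r cos θ, r sin θ) = (26.079997, 6.988114)
h = r sin θ − e = 6.988114 − 18 = -11.011886
x = r cos θ + √(L² − h²) = 26.079997 + 202.701106 = 228.781103

228.7811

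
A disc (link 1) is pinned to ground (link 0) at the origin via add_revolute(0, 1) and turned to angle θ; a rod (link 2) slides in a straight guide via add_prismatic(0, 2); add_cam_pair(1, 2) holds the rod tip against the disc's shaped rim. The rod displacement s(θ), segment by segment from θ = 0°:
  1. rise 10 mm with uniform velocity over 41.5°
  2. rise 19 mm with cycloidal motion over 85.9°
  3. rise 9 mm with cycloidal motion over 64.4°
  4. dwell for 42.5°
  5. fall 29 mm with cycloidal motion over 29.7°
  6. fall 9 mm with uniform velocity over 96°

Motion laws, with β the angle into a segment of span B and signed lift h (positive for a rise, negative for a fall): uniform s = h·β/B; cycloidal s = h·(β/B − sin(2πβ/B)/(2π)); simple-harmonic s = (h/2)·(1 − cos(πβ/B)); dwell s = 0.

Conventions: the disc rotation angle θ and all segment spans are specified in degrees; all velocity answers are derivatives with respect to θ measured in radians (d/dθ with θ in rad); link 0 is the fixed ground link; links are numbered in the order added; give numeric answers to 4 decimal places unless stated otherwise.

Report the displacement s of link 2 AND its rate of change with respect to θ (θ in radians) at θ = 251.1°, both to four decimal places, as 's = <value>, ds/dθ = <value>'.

segment 1 (0° to 41.5°, uniform, h = 10) is passed completely: s = 0.0000 + (10) = 10.0000
segment 2 (41.5° to 127.4°, cycloidal, h = 19) is passed completely: s = 10.0000 + (19) = 29.0000
segment 3 (127.4° to 191.8°, cycloidal, h = 9) is passed completely: s = 29.0000 + (9) = 38.0000
segment 4 (191.8° to 234.3°, dwell): s unchanged at 38.0000
θ = 251.1° falls in segment 5 (234.3° to 264°, cycloidal, h = -29): β = 251.1 − 234.3 = 16.8°, B = 29.7°; Δs = -29·(0.5657 − sin(2π·0.5657)/(2π)) = -18.2545; s = 38.0000 − 18.2545 = 19.7455
velocity in seg [234.3°–264°] (cycloidal), θ in radians: β = 16.8° = 0.2932 rad, B = 29.7° = 0.5184 rad; ds/dθ = (h/B)(1 − cos(2πβ/B)) = ((-29)/0.5184)(1 − cos(2π·0.5657)) = -107.197404 mm/rad

s = 19.7455, ds/dθ = -107.1974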